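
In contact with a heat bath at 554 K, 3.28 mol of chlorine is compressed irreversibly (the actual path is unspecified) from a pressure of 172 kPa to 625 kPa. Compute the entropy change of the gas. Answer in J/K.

ΔS_gas = -35.2 J/K

Entropy is a state function, so ΔS_gas depends only on the end states.
For an isothermal ideal gas ΔS_gas = nR ln(P₁/P₂) = 3.28 × 8.314 × ln(172/625) = -35.2 J/K.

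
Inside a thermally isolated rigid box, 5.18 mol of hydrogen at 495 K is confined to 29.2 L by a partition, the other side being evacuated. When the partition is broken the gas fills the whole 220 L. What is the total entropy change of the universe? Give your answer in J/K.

No heat is exchanged and no work is done, so the ideal-gas temperature stays constant.
Entropy is a state function; using a reversible isothermal path, ΔS_gas = nR ln(V₂/V₁) = 5.18 × 8.314 × ln(220/29.2) = 87 J/K.
The insulated surroundings exchange no heat, so ΔS_surr = 0 and ΔS_universe = ΔS_gas.

ΔS_universe = 87 J/K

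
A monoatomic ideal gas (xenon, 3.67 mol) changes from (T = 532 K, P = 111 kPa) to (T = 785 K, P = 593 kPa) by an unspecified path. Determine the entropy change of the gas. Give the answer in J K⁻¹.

ΔS = nC_p ln(T₂/T₁) − nR ln(P₂/P₁), with C_p = 5R/2 = 20.79 J mol⁻¹ K⁻¹ for a monoatomic ideal gas.
ΔS = 3.67 × [20.79 × ln(785/532) − 8.314 × ln(593/111)] = -21.5 J/K.

ΔS = -21.5 J/K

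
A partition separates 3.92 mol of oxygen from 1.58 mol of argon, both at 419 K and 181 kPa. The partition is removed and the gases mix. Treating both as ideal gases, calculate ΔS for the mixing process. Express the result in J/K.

Mole fractions: x_A = 3.92/5.5 = 0.713, x_B = 0.287.
ΔS_mix = −R(n_A ln x_A + n_B ln x_B) = −8.314 × (3.92 ln 0.713 + 1.58 ln 0.287) = 27.4 J/K.

ΔS_mix = 27.4 J/K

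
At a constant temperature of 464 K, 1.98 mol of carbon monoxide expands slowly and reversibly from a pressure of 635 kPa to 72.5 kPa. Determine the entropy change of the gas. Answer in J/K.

For an isothermal ideal gas ΔS_gas = nR ln(P₁/P₂) = 1.98 × 8.314 × ln(635/72.5) = 35.7 J/K.

ΔS_gas = 35.7 J/K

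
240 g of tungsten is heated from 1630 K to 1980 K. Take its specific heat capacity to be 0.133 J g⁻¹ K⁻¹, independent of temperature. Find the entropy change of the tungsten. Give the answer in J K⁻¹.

ΔS = ∫dQ_rev/T = m c ln(T₂/T₁) = 240 × 0.133 × ln(1980/1630) = 6.21 J/K.

ΔS = 6.21 J/K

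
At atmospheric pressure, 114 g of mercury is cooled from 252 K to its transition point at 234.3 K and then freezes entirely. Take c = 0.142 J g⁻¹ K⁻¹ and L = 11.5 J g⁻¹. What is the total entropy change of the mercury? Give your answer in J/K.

Cooling step: ΔS₁ = m c ln(T_tr/T_i) = 114 × 0.142 × ln(234.3/252) = -1.179 J/K.
Phase change: ΔS₂ = −mL/T_tr = −114 × 11.5 / 234.3 = -5.595 J/K.
ΔS_total = (-1.179) + (-5.595) = -6.77 J/K.

ΔS = -6.77 J/K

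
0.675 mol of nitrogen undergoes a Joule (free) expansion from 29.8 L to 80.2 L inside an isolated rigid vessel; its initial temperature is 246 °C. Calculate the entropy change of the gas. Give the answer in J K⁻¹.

No heat is exchanged and no work is done, so the ideal-gas temperature stays constant.
Entropy is a state function; using a reversible isothermal path, ΔS_gas = nR ln(V₂/V₁) = 0.675 × 8.314 × ln(80.2/29.8) = 5.56 J/K.

ΔS_gas = 5.56 J/K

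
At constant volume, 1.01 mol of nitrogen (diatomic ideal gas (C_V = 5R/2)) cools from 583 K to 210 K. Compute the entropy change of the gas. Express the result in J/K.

At constant volume, ΔS = nC_V ln(T₂/T₁) with C_V = 5R/2 = 20.79 J mol⁻¹ K⁻¹.
ΔS = 1.01 × 20.79 × ln(210/583) = -21.4 J/K.

ΔS = -21.4 J/K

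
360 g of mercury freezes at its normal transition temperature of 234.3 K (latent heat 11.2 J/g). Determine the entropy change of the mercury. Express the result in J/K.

Heat released by the substance: Q = −mL = −360 × 11.2 = −4032 J.
At constant T, ΔS = Q_rev/T = −4032 / 234.3 = -17.2 J/K.

ΔS = -17.2 J/K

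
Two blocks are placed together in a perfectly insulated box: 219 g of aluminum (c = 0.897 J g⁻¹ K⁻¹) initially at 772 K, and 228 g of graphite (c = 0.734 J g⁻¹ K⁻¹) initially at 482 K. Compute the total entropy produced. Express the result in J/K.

Energy balance: T_f = (m₁c₁T₁ + m₂c₂T₂)/(m₁c₁ + m₂c₂) = 638.59 K.
ΔS₁ = m₁c₁ ln(T_f/T₁) = 196.443 × ln(638.59/772) = -37.27 J/K.
ΔS₂ = m₂c₂ ln(T_f/T₂) = 167.352 × ln(638.59/482) = 47.08 J/K.
ΔS_total = -37.27 + 47.08 = 9.81 J/K.

ΔS_total = 9.81 J/K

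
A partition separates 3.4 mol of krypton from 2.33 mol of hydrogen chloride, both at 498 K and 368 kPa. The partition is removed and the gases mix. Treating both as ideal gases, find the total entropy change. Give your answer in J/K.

Mole fractions: x_A = 3.4/5.73 = 0.593, x_B = 0.407.
ΔS_mix = −R(n_A ln x_A + n_B ln x_B) = −8.314 × (3.4 ln 0.593 + 2.33 ln 0.407) = 32.2 J/K.

ΔS_mix = 32.2 J/K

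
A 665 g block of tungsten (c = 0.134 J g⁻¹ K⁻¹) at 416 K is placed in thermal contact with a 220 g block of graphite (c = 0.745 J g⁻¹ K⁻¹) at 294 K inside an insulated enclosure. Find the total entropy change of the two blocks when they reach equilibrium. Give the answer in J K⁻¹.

ΔS_total = 3.58 J/K

Energy balance: T_f = (m₁c₁T₁ + m₂c₂T₂)/(m₁c₁ + m₂c₂) = 336.97 K.
ΔS₁ = m₁c₁ ln(T_f/T₁) = 89.11 × ln(336.97/416) = -18.78 J/K.
ΔS₂ = m₂c₂ ln(T_f/T₂) = 163.9 × ln(336.97/294) = 22.36 J/K.
ΔS_total = -18.78 + 22.36 = 3.58 J/K.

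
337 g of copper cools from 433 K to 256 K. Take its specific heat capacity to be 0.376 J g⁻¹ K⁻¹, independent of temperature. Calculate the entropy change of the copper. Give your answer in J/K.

ΔS = ∫dQ_rev/T = m c ln(T₂/T₁) = 337 × 0.376 × ln(256/433) = -66.6 J/K.

ΔS = -66.6 J/K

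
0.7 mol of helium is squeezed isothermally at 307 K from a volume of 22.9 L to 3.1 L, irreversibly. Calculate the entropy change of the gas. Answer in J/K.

Entropy is a state function, so ΔS_gas depends only on the end states.
For an isothermal ideal gas ΔS_gas = nR ln(V₂/V₁) = 0.7 × 8.314 × ln(3.1/22.9) = -11.6 J/K.

ΔS_gas = -11.6 J/K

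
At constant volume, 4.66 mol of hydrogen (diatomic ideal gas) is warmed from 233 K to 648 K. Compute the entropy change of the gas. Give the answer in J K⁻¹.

At constant volume, ΔS = nC_V ln(T₂/T₁) with C_V = 5R/2 = 20.79 J mol⁻¹ K⁻¹.
ΔS = 4.66 × 20.79 × ln(648/233) = 99.1 J/K.

ΔS = 99.1 J/K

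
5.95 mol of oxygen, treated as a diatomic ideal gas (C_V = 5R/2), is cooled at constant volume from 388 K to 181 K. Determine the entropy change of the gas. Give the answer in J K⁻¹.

At constant volume, ΔS = nC_V ln(T₂/T₁) with C_V = 5R/2 = 20.79 J mol⁻¹ K⁻¹.
ΔS = 5.95 × 20.79 × ln(181/388) = -94.3 J/K.

ΔS = -94.3 J/K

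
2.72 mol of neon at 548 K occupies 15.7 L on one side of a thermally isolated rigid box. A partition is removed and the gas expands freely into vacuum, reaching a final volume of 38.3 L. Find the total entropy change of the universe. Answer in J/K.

ΔS_universe = 20.2 J/K

For an ideal gas in free expansion Q = 0 and W = 0, so T is unchanged.
Entropy is a state function; using a reversible isothermal path, ΔS_gas = nR ln(V₂/V₁) = 2.72 × 8.314 × ln(38.3/15.7) = 20.2 J/K.
The insulated surroundings exchange no heat, so ΔS_surr = 0 and ΔS_universe = ΔS_gas.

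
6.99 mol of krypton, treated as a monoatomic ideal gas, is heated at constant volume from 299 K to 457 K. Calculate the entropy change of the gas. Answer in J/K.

ΔS = 37 J/K

At constant volume, ΔS = nC_V ln(T₂/T₁) with C_V = 3R/2 = 12.47 J mol⁻¹ K⁻¹.
ΔS = 6.99 × 12.47 × ln(457/299) = 37 J/K.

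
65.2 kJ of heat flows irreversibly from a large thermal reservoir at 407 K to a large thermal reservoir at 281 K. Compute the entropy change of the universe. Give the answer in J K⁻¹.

ΔS_hot = −Q/T_H = −65200/407 = -160.2 J/K and ΔS_cold = +Q/T_C = 65200/281 = 232 J/K.
ΔS_total = -160.2 + 232 = 71.8 J/K, positive as the second law requires.

ΔS_total = 71.8 J/K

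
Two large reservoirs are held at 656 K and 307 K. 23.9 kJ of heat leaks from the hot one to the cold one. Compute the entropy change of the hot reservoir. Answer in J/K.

The hot reservoir loses heat Q, so ΔS_hot = −Q/T_H = −23900/656 = -36.4 J/K.

ΔS_hot = -36.4 J/K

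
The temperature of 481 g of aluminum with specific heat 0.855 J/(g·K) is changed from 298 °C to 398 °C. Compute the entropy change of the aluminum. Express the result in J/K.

ΔS = 66.4 J/K

In kelvin: T₁ = 571.15 K, T₂ = 671.15 K. ΔS = ∫dQ_rev/T = m c ln(T₂/T₁) = 481 × 0.855 × ln(671.15/571.15) = 66.4 J/K.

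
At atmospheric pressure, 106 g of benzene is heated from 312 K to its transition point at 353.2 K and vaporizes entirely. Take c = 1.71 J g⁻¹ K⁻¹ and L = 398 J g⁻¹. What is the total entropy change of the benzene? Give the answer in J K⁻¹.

ΔS = 142 J/K

Warming step: ΔS₁ = m c ln(T_tr/T_i) = 106 × 1.71 × ln(353.2/312) = 22.48 J/K.
Phase change: ΔS₂ = +mL/T_tr = 106 × 398 / 353.2 = 119.4 J/K.
ΔS_total = (22.48) + (119.4) = 142 J/K.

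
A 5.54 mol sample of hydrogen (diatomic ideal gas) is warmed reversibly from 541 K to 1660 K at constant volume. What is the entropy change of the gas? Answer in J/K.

ΔS = 129 J/K

At constant volume, ΔS = nC_V ln(T₂/T₁) with C_V = 5R/2 = 20.79 J mol⁻¹ K⁻¹.
ΔS = 5.54 × 20.79 × ln(1660/541) = 129 J/K.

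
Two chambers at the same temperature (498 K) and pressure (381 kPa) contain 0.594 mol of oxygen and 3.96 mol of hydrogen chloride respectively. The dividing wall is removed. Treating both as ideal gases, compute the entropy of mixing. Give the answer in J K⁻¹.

ΔS_mix = 14.7 J/K

Mole fractions: x_A = 0.594/4.55 = 0.13, x_B = 0.87.
ΔS_mix = −R(n_A ln x_A + n_B ln x_B) = −8.314 × (0.594 ln 0.13 + 3.96 ln 0.87) = 14.7 J/K.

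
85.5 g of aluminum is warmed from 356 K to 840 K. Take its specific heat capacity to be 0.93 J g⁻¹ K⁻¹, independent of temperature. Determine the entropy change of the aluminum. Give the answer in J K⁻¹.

ΔS = ∫dQ_rev/T = m c ln(T₂/T₁) = 85.5 × 0.93 × ln(840/356) = 68.3 J/K.

ΔS = 68.3 J/K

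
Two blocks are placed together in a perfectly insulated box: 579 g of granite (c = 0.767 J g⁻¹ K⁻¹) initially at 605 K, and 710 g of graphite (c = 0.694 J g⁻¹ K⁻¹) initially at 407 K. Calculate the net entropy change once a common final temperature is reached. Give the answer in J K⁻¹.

Energy balance: T_f = (m₁c₁T₁ + m₂c₂T₂)/(m₁c₁ + m₂c₂) = 500.86 K.
ΔS₁ = m₁c₁ ln(T_f/T₁) = 444.093 × ln(500.86/605) = -83.891 J/K.
ΔS₂ = m₂c₂ ln(T_f/T₂) = 492.74 × ln(500.86/407) = 102.25 J/K.
ΔS_total = -83.891 + 102.25 = 18.4 J/K.

ΔS_total = 18.4 J/K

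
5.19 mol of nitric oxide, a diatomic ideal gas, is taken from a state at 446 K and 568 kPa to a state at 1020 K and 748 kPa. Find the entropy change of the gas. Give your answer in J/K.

ΔS = 113 J/K

ΔS = nC_p ln(T₂/T₁) − nR ln(P₂/P₁), with C_p = 7R/2 = 29.1 J mol⁻¹ K⁻¹ for a diatomic ideal gas.
ΔS = 5.19 × [29.1 × ln(1020/446) − 8.314 × ln(748/568)] = 113 J/K.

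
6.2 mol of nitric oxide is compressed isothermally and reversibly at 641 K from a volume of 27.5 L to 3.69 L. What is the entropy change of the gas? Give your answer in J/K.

For an isothermal ideal gas ΔS_gas = nR ln(V₂/V₁) = 6.2 × 8.314 × ln(3.69/27.5) = -104 J/K.

ΔS_gas = -104 J/K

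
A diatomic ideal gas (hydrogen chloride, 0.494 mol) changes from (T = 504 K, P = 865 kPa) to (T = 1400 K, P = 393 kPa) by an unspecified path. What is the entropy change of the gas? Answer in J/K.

ΔS = 17.9 J/K

ΔS = nC_p ln(T₂/T₁) − nR ln(P₂/P₁), with C_p = 7R/2 = 29.1 J mol⁻¹ K⁻¹ for a diatomic ideal gas.
ΔS = 0.494 × [29.1 × ln(1400/504) − 8.314 × ln(393/865)] = 17.9 J/K.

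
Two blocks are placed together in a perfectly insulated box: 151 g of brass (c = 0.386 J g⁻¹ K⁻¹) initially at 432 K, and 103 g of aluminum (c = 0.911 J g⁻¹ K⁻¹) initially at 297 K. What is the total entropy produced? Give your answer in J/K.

Energy balance: T_f = (m₁c₁T₁ + m₂c₂T₂)/(m₁c₁ + m₂c₂) = 348.73 K.
ΔS₁ = m₁c₁ ln(T_f/T₁) = 58.286 × ln(348.73/432) = -12.481 J/K.
ΔS₂ = m₂c₂ ln(T_f/T₂) = 93.833 × ln(348.73/297) = 15.065 J/K.
ΔS_total = -12.481 + 15.065 = 2.58 J/K.

ΔS_total = 2.58 J/K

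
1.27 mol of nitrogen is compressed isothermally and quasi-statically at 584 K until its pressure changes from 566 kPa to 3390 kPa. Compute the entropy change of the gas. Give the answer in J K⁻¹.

ΔS_gas = -18.9 J/K

For an isothermal ideal gas ΔS_gas = nR ln(P₁/P₂) = 1.27 × 8.314 × ln(566/3390) = -18.9 J/K.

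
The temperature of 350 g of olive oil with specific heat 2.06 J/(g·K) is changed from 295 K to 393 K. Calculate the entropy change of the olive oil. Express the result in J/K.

ΔS = ∫dQ_rev/T = m c ln(T₂/T₁) = 350 × 2.06 × ln(393/295) = 207 J/K.

ΔS = 207 J/K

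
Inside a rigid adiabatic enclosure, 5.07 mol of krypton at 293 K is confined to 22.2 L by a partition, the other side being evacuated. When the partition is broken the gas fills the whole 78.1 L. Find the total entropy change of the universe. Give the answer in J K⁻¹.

No heat is exchanged and no work is done, so the ideal-gas temperature stays constant.
Entropy is a state function; using a reversible isothermal path, ΔS_gas = nR ln(V₂/V₁) = 5.07 × 8.314 × ln(78.1/22.2) = 53 J/K.
The insulated surroundings exchange no heat, so ΔS_surr = 0 and ΔS_universe = ΔS_gas.

ΔS_universe = 53 J/K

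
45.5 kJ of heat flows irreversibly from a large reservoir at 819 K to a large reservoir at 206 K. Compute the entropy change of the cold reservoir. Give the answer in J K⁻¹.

ΔS_cold = 221 J/K

The cold reservoir gains heat Q, so ΔS_cold = +Q/T_C = 45500/206 = 221 J/K.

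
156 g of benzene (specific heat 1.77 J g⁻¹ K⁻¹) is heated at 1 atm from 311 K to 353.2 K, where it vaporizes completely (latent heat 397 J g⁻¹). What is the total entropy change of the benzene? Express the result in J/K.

ΔS = 210 J/K

Warming step: ΔS₁ = m c ln(T_tr/T_i) = 156 × 1.77 × ln(353.2/311) = 35.13 J/K.
Phase change: ΔS₂ = +mL/T_tr = 156 × 397 / 353.2 = 175.3 J/K.
ΔS_total = (35.13) + (175.3) = 210 J/K.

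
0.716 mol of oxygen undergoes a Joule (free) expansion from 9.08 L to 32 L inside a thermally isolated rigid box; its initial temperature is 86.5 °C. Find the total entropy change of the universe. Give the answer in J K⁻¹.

ΔS_universe = 7.5 J/K

No heat is exchanged and no work is done, so the ideal-gas temperature stays constant.
Entropy is a state function; using a reversible isothermal path, ΔS_gas = nR ln(V₂/V₁) = 0.716 × 8.314 × ln(32/9.08) = 7.5 J/K.
The insulated surroundings exchange no heat, so ΔS_surr = 0 and ΔS_universe = ΔS_gas.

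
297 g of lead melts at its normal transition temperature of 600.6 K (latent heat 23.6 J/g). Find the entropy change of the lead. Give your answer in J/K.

Heat absorbed by the substance: Q = mL = 297 × 23.6 = 7009.2 J.
At constant T, ΔS = Q_rev/T = 7009.2 / 600.6 = 11.7 J/K.

ΔS = 11.7 J/K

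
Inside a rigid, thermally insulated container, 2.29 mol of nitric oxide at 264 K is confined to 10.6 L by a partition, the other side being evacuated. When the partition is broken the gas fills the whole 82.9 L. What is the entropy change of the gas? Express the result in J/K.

For an ideal gas in free expansion Q = 0 and W = 0, so T is unchanged.
Entropy is a state function; using a reversible isothermal path, ΔS_gas = nR ln(V₂/V₁) = 2.29 × 8.314 × ln(82.9/10.6) = 39.2 J/K.

ΔS_gas = 39.2 J/K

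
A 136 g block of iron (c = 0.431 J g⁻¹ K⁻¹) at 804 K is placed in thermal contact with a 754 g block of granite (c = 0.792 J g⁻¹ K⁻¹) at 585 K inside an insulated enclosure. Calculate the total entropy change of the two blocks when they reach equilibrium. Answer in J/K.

Energy balance: T_f = (m₁c₁T₁ + m₂c₂T₂)/(m₁c₁ + m₂c₂) = 604.57 K.
ΔS₁ = m₁c₁ ln(T_f/T₁) = 58.616 × ln(604.57/804) = -16.71 J/K.
ΔS₂ = m₂c₂ ln(T_f/T₂) = 597.168 × ln(604.57/585) = 19.66 J/K.
ΔS_total = -16.71 + 19.66 = 2.95 J/K.

ΔS_total = 2.95 J/K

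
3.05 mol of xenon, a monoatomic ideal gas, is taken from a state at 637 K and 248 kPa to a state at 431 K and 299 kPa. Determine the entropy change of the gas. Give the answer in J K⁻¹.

ΔS = nC_p ln(T₂/T₁) − nR ln(P₂/P₁), with C_p = 5R/2 = 20.79 J mol⁻¹ K⁻¹ for a monoatomic ideal gas.
ΔS = 3.05 × [20.79 × ln(431/637) − 8.314 × ln(299/248)] = -29.5 J/K.

ΔS = -29.5 J/K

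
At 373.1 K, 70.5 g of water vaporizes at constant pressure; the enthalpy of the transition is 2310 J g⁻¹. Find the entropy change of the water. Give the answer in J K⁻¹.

ΔS = 436 J/K

Heat absorbed by the substance: Q = mL = 70.5 × 2310 = 162855 J.
At constant T, ΔS = Q_rev/T = 162855 / 373.1 = 436 J/K.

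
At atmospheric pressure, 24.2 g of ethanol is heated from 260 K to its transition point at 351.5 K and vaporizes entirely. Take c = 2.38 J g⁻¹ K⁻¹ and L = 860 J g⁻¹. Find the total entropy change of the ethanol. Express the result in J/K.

ΔS = 76.6 J/K

Warming step: ΔS₁ = m c ln(T_tr/T_i) = 24.2 × 2.38 × ln(351.5/260) = 17.37 J/K.
Phase change: ΔS₂ = +mL/T_tr = 24.2 × 860 / 351.5 = 59.21 J/K.
ΔS_total = (17.37) + (59.21) = 76.6 J/K.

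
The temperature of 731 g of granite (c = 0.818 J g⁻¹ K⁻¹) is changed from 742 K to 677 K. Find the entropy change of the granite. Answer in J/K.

ΔS = -54.8 J/K

ΔS = ∫dQ_rev/T = m c ln(T₂/T₁) = 731 × 0.818 × ln(677/742) = -54.8 J/K.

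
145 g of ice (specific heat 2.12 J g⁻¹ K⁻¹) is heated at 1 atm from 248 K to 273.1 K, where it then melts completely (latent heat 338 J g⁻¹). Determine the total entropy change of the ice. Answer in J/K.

ΔS = 209 J/K

Warming step: ΔS₁ = m c ln(T_tr/T_i) = 145 × 2.12 × ln(273.1/248) = 29.64 J/K.
Phase change: ΔS₂ = +mL/T_tr = 145 × 338 / 273.1 = 179.5 J/K.
ΔS_total = (29.64) + (179.5) = 209 J/K.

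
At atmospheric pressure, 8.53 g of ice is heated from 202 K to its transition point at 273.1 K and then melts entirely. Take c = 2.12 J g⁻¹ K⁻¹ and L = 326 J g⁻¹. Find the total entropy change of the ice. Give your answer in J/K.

Warming step: ΔS₁ = m c ln(T_tr/T_i) = 8.53 × 2.12 × ln(273.1/202) = 5.453 J/K.
Phase change: ΔS₂ = +mL/T_tr = 8.53 × 326 / 273.1 = 10.18 J/K.
ΔS_total = (5.453) + (10.18) = 15.6 J/K.

ΔS = 15.6 J/K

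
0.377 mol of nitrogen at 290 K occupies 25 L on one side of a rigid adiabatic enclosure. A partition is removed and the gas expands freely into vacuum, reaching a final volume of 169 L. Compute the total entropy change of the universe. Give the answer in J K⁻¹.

ΔS_universe = 5.99 J/K

For an ideal gas in free expansion Q = 0 and W = 0, so T is unchanged.
Entropy is a state function; using a reversible isothermal path, ΔS_gas = nR ln(V₂/V₁) = 0.377 × 8.314 × ln(169/25) = 5.99 J/K.
The insulated surroundings exchange no heat, so ΔS_surr = 0 and ΔS_universe = ΔS_gas.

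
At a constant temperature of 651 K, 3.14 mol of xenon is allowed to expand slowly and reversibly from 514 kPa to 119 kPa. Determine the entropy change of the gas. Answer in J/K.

For an isothermal ideal gas ΔS_gas = nR ln(P₁/P₂) = 3.14 × 8.314 × ln(514/119) = 38.2 J/K.

ΔS_gas = 38.2 J/K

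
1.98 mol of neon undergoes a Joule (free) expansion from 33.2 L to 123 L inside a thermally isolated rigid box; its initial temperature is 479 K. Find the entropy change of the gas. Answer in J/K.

No heat is exchanged and no work is done, so the ideal-gas temperature stays constant.
Entropy is a state function; using a reversible isothermal path, ΔS_gas = nR ln(V₂/V₁) = 1.98 × 8.314 × ln(123/33.2) = 21.6 J/K.

ΔS_gas = 21.6 J/K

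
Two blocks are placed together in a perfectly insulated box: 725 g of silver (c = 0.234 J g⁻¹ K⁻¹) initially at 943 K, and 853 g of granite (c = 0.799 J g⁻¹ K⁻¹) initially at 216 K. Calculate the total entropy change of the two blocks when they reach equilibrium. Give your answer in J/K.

Energy balance: T_f = (m₁c₁T₁ + m₂c₂T₂)/(m₁c₁ + m₂c₂) = 360.9 K.
ΔS₁ = m₁c₁ ln(T_f/T₁) = 169.65 × ln(360.9/943) = -162.9 J/K.
ΔS₂ = m₂c₂ ln(T_f/T₂) = 681.547 × ln(360.9/216) = 349.8 J/K.
ΔS_total = -162.9 + 349.8 = 187 J/K.

ΔS_total = 187 J/K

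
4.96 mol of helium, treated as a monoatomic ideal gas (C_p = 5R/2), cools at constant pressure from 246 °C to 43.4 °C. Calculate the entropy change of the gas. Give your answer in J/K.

In kelvin: T₁ = 519.15 K, T₂ = 316.55 K. At constant pressure, ΔS = nC_p ln(T₂/T₁) with C_p = 5R/2 = 20.79 J mol⁻¹ K⁻¹.
ΔS = 4.96 × 20.79 × ln(316.55/519.15) = -51 J/K.

ΔS = -51 J/K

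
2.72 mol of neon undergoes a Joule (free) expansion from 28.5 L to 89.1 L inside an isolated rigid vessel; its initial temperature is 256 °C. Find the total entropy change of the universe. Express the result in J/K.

ΔS_universe = 25.8 J/K

For an ideal gas in free expansion Q = 0 and W = 0, so T is unchanged.
Entropy is a state function; using a reversible isothermal path, ΔS_gas = nR ln(V₂/V₁) = 2.72 × 8.314 × ln(89.1/28.5) = 25.8 J/K.
The insulated surroundings exchange no heat, so ΔS_surr = 0 and ΔS_universe = ΔS_gas.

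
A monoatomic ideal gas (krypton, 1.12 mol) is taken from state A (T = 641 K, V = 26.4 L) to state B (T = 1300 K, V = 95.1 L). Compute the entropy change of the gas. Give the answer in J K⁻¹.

ΔS = 21.8 J/K

Entropy is a state function: ΔS = nC_V ln(T₂/T₁) + nR ln(V₂/V₁), with C_V = 3R/2 = 12.47 J mol⁻¹ K⁻¹ for a monoatomic ideal gas.
ΔS = 1.12 × [12.47 × ln(1300/641) + 8.314 × ln(95.1/26.4)] = 21.8 J/K.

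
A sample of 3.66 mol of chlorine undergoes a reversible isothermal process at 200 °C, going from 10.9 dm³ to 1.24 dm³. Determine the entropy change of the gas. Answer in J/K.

For an isothermal ideal gas ΔS_gas = nR ln(V₂/V₁) = 3.66 × 8.314 × ln(1.24/10.9) = -66.1 J/K.

ΔS_gas = -66.1 J/K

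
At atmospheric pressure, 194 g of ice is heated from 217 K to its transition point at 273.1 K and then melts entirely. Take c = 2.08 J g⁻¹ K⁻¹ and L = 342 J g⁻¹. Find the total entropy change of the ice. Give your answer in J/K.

Warming step: ΔS₁ = m c ln(T_tr/T_i) = 194 × 2.08 × ln(273.1/217) = 92.79 J/K.
Phase change: ΔS₂ = +mL/T_tr = 194 × 342 / 273.1 = 242.9 J/K.
ΔS_total = (92.79) + (242.9) = 336 J/K.

ΔS = 336 J/K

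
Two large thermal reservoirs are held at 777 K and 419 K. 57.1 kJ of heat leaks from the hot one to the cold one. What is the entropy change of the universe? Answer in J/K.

ΔS_total = 62.8 J/K

ΔS_hot = −Q/T_H = −57100/777 = -73.49 J/K and ΔS_cold = +Q/T_C = 57100/419 = 136.3 J/K.
ΔS_total = -73.49 + 136.3 = 62.8 J/K, positive as the second law requires.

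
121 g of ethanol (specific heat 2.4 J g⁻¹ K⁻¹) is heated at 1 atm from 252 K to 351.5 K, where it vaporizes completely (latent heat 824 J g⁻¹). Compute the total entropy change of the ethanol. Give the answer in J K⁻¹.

ΔS = 380 J/K

Warming step: ΔS₁ = m c ln(T_tr/T_i) = 121 × 2.4 × ln(351.5/252) = 96.64 J/K.
Phase change: ΔS₂ = +mL/T_tr = 121 × 824 / 351.5 = 283.7 J/K.
ΔS_total = (96.64) + (283.7) = 380 J/K.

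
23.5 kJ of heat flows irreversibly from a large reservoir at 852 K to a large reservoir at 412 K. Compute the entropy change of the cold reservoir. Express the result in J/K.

ΔS_cold = 57 J/K

The cold reservoir gains heat Q, so ΔS_cold = +Q/T_C = 23500/412 = 57 J/K.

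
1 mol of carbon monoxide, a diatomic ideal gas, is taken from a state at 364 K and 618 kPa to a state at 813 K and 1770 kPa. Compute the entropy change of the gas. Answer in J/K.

ΔS = nC_p ln(T₂/T₁) − nR ln(P₂/P₁), with C_p = 7R/2 = 29.1 J mol⁻¹ K⁻¹ for a diatomic ideal gas.
ΔS = 1 × [29.1 × ln(813/364) − 8.314 × ln(1770/618)] = 14.6 J/K.

ΔS = 14.6 J/K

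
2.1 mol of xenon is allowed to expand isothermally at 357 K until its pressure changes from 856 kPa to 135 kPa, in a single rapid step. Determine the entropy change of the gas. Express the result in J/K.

ΔS_gas = 32.2 J/K

Entropy is a state function, so ΔS_gas depends only on the end states.
For an isothermal ideal gas ΔS_gas = nR ln(P₁/P₂) = 2.1 × 8.314 × ln(856/135) = 32.2 J/K.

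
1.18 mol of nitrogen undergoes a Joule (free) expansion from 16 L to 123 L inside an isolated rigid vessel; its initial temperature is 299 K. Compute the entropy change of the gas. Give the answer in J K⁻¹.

ΔS_gas = 20 J/K

For an ideal gas in free expansion Q = 0 and W = 0, so T is unchanged.
Entropy is a state function; using a reversible isothermal path, ΔS_gas = nR ln(V₂/V₁) = 1.18 × 8.314 × ln(123/16) = 20 J/K.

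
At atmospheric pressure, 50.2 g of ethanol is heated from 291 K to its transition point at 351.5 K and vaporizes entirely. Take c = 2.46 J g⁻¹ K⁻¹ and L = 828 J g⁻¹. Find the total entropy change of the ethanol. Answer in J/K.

ΔS = 142 J/K

Warming step: ΔS₁ = m c ln(T_tr/T_i) = 50.2 × 2.46 × ln(351.5/291) = 23.33 J/K.
Phase change: ΔS₂ = +mL/T_tr = 50.2 × 828 / 351.5 = 118.3 J/K.
ΔS_total = (23.33) + (118.3) = 142 J/K.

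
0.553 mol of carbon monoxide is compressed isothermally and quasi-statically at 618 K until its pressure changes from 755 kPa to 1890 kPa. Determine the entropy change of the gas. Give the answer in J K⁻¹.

For an isothermal ideal gas ΔS_gas = nR ln(P₁/P₂) = 0.553 × 8.314 × ln(755/1890) = -4.22 J/K.

ΔS_gas = -4.22 J/K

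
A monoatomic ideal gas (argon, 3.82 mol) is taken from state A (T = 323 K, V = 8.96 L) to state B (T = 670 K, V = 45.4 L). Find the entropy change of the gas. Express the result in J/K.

Entropy is a state function: ΔS = nC_V ln(T₂/T₁) + nR ln(V₂/V₁), with C_V = 3R/2 = 12.47 J mol⁻¹ K⁻¹ for a monoatomic ideal gas.
ΔS = 3.82 × [12.47 × ln(670/323) + 8.314 × ln(45.4/8.96)] = 86.3 J/K.

ΔS = 86.3 J/K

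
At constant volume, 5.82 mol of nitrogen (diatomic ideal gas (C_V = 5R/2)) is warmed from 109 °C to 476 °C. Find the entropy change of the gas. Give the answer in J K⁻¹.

ΔS = 81.4 J/K

In kelvin: T₁ = 382.15 K, T₂ = 749.15 K. At constant volume, ΔS = nC_V ln(T₂/T₁) with C_V = 5R/2 = 20.79 J mol⁻¹ K⁻¹.
ΔS = 5.82 × 20.79 × ln(749.15/382.15) = 81.4 J/K.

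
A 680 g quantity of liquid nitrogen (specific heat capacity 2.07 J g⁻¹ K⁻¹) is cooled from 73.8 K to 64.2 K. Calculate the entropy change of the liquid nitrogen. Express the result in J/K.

ΔS = ∫dQ_rev/T = m c ln(T₂/T₁) = 680 × 2.07 × ln(64.2/73.8) = -196 J/K.

ΔS = -196 J/K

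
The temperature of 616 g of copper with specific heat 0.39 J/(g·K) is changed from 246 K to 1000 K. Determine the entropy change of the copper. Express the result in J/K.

ΔS = ∫dQ_rev/T = m c ln(T₂/T₁) = 616 × 0.39 × ln(1000/246) = 337 J/K.

ΔS = 337 J/K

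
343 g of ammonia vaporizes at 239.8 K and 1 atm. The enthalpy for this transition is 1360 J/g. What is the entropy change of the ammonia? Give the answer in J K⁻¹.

Heat absorbed by the substance: Q = mL = 343 × 1360 = 466480 J.
At constant T, ΔS = Q_rev/T = 466480 / 239.8 = 1950 J/K.

ΔS = 1950 J/K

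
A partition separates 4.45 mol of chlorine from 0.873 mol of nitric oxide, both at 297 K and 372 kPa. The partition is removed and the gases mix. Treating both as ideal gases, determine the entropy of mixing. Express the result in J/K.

ΔS_mix = 19.7 J/K

Mole fractions: x_A = 4.45/5.32 = 0.836, x_B = 0.164.
ΔS_mix = −R(n_A ln x_A + n_B ln x_B) = −8.314 × (4.45 ln 0.836 + 0.873 ln 0.164) = 19.7 J/K.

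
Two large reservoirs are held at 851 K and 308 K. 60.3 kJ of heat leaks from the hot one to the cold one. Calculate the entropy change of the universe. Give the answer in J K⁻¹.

ΔS_total = 125 J/K

ΔS_hot = −Q/T_H = −60300/851 = -70.86 J/K and ΔS_cold = +Q/T_C = 60300/308 = 195.8 J/K.
ΔS_total = -70.86 + 195.8 = 125 J/K, positive as the second law requires.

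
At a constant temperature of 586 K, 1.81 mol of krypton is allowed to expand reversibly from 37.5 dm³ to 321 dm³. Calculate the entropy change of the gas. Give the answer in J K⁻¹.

For an isothermal ideal gas ΔS_gas = nR ln(V₂/V₁) = 1.81 × 8.314 × ln(321/37.5) = 32.3 J/K.

ΔS_gas = 32.3 J/K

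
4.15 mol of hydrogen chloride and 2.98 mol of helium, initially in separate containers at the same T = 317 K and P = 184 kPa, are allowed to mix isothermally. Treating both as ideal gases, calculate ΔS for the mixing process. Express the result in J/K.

Mole fractions: x_A = 4.15/7.13 = 0.582, x_B = 0.418.
ΔS_mix = −R(n_A ln x_A + n_B ln x_B) = −8.314 × (4.15 ln 0.582 + 2.98 ln 0.418) = 40.3 J/K.

ΔS_mix = 40.3 J/K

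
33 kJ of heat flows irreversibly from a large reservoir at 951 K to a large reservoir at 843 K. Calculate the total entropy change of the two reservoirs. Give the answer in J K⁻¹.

ΔS_hot = −Q/T_H = −33000/951 = -34.7 J/K and ΔS_cold = +Q/T_C = 33000/843 = 39.15 J/K.
ΔS_total = -34.7 + 39.15 = 4.45 J/K, positive as the second law requires.

ΔS_total = 4.45 J/K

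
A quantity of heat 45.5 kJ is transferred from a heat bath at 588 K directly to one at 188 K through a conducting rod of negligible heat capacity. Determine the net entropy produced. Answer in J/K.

ΔS_hot = −Q/T_H = −45500/588 = -77.38 J/K and ΔS_cold = +Q/T_C = 45500/188 = 242 J/K.
ΔS_total = -77.38 + 242 = 165 J/K, positive as the second law requires.

ΔS_total = 165 J/K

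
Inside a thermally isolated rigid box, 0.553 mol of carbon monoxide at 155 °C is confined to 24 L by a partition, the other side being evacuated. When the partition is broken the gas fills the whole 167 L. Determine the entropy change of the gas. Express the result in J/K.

ΔS_gas = 8.92 J/K

No heat is exchanged and no work is done, so the ideal-gas temperature stays constant.
Entropy is a state function; using a reversible isothermal path, ΔS_gas = nR ln(V₂/V₁) = 0.553 × 8.314 × ln(167/24) = 8.92 J/K.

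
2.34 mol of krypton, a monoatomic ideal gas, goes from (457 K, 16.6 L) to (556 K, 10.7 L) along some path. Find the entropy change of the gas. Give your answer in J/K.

Entropy is a state function: ΔS = nC_V ln(T₂/T₁) + nR ln(V₂/V₁), with C_V = 3R/2 = 12.47 J mol⁻¹ K⁻¹ for a monoatomic ideal gas.
ΔS = 2.34 × [12.47 × ln(556/457) + 8.314 × ln(10.7/16.6)] = -2.82 J/K.

ΔS = -2.82 J/K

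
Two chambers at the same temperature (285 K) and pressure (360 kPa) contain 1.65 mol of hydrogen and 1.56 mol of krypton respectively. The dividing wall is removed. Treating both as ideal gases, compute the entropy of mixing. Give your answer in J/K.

ΔS_mix = 18.5 J/K

Mole fractions: x_A = 1.65/3.21 = 0.514, x_B = 0.486.
ΔS_mix = −R(n_A ln x_A + n_B ln x_B) = −8.314 × (1.65 ln 0.514 + 1.56 ln 0.486) = 18.5 J/K.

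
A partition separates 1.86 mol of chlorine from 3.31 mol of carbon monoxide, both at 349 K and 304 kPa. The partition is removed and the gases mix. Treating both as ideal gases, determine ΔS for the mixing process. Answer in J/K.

Mole fractions: x_A = 1.86/5.17 = 0.36, x_B = 0.64.
ΔS_mix = −R(n_A ln x_A + n_B ln x_B) = −8.314 × (1.86 ln 0.36 + 3.31 ln 0.64) = 28.1 J/K.

ΔS_mix = 28.1 J/K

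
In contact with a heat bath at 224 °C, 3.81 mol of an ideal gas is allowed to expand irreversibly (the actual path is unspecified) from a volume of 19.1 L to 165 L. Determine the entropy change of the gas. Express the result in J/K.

Entropy is a state function, so ΔS_gas depends only on the end states.
For an isothermal ideal gas ΔS_gas = nR ln(V₂/V₁) = 3.81 × 8.314 × ln(165/19.1) = 68.3 J/K.

ΔS_gas = 68.3 J/K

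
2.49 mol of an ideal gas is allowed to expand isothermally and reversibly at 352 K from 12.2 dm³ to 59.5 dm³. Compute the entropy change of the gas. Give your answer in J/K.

For an isothermal ideal gas ΔS_gas = nR ln(V₂/V₁) = 2.49 × 8.314 × ln(59.5/12.2) = 32.8 J/K.

ΔS_gas = 32.8 J/K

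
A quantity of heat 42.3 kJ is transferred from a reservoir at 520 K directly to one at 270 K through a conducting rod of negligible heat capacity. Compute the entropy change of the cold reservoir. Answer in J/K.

ΔS_cold = 157 J/K

The cold reservoir gains heat Q, so ΔS_cold = +Q/T_C = 42300/270 = 157 J/K.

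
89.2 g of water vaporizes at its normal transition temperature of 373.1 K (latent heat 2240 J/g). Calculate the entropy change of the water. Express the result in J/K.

Heat absorbed by the substance: Q = mL = 89.2 × 2240 = 199808 J.
At constant T, ΔS = Q_rev/T = 199808 / 373.1 = 536 J/K.

ΔS = 536 J/K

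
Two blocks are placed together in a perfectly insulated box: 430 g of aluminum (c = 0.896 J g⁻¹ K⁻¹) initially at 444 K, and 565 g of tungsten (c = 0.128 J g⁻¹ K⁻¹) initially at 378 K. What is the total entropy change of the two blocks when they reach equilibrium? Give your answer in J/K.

ΔS_total = 0.76 J/K

Energy balance: T_f = (m₁c₁T₁ + m₂c₂T₂)/(m₁c₁ + m₂c₂) = 433.57 K.
ΔS₁ = m₁c₁ ln(T_f/T₁) = 385.28 × ln(433.57/444) = -9.159 J/K.
ΔS₂ = m₂c₂ ln(T_f/T₂) = 72.32 × ln(433.57/378) = 9.919 J/K.
ΔS_total = -9.159 + 9.919 = 0.76 J/K.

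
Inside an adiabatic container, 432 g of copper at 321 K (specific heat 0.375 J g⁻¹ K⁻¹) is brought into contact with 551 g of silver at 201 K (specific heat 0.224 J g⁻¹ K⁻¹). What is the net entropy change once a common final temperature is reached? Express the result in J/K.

ΔS_total = 7.45 J/K

Energy balance: T_f = (m₁c₁T₁ + m₂c₂T₂)/(m₁c₁ + m₂c₂) = 269.11 K.
ΔS₁ = m₁c₁ ln(T_f/T₁) = 162 × ln(269.11/321) = -28.564 J/K.
ΔS₂ = m₂c₂ ln(T_f/T₂) = 123.424 × ln(269.11/201) = 36.017 J/K.
ΔS_total = -28.564 + 36.017 = 7.45 J/K.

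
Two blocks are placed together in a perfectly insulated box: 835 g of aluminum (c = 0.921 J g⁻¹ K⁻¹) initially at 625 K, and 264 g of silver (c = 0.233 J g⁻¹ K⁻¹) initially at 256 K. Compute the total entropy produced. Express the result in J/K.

Energy balance: T_f = (m₁c₁T₁ + m₂c₂T₂)/(m₁c₁ + m₂c₂) = 597.67 K.
ΔS₁ = m₁c₁ ln(T_f/T₁) = 769.035 × ln(597.67/625) = -34.38 J/K.
ΔS₂ = m₂c₂ ln(T_f/T₂) = 61.512 × ln(597.67/256) = 52.15 J/K.
ΔS_total = -34.38 + 52.15 = 17.8 J/K.

ΔS_total = 17.8 J/K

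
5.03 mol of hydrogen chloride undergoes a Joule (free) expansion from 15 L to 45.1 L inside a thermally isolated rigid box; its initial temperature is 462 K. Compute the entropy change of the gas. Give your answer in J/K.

ΔS_gas = 46 J/K

No heat is exchanged and no work is done, so the ideal-gas temperature stays constant.
Entropy is a state function; using a reversible isothermal path, ΔS_gas = nR ln(V₂/V₁) = 5.03 × 8.314 × ln(45.1/15) = 46 J/K.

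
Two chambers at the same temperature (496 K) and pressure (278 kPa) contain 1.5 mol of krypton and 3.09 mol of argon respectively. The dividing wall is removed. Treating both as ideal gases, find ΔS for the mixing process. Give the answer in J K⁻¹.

Mole fractions: x_A = 1.5/4.59 = 0.327, x_B = 0.673.
ΔS_mix = −R(n_A ln x_A + n_B ln x_B) = −8.314 × (1.5 ln 0.327 + 3.09 ln 0.673) = 24.1 J/K.

ΔS_mix = 24.1 J/K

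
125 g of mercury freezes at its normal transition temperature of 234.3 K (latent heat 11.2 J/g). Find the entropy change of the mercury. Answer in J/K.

ΔS = -5.98 J/K

Heat released by the substance: Q = −mL = −125 × 11.2 = −1400 J.
At constant T, ΔS = Q_rev/T = −1400 / 234.3 = -5.98 J/K.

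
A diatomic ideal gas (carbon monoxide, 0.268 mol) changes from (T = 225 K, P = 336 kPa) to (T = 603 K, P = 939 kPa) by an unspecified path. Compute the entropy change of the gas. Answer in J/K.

ΔS = 5.4 J/K

ΔS = nC_p ln(T₂/T₁) − nR ln(P₂/P₁), with C_p = 7R/2 = 29.1 J mol⁻¹ K⁻¹ for a diatomic ideal gas.
ΔS = 0.268 × [29.1 × ln(603/225) − 8.314 × ln(939/336)] = 5.4 J/K.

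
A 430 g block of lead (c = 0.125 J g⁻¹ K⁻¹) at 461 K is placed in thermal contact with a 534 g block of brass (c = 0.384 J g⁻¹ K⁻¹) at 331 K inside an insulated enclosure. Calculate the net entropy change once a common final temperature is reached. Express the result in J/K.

Energy balance: T_f = (m₁c₁T₁ + m₂c₂T₂)/(m₁c₁ + m₂c₂) = 358 K.
ΔS₁ = m₁c₁ ln(T_f/T₁) = 53.75 × ln(358/461) = -13.59 J/K.
ΔS₂ = m₂c₂ ln(T_f/T₂) = 205.056 × ln(358/331) = 16.08 J/K.
ΔS_total = -13.59 + 16.08 = 2.49 J/K.

ΔS_total = 2.49 J/K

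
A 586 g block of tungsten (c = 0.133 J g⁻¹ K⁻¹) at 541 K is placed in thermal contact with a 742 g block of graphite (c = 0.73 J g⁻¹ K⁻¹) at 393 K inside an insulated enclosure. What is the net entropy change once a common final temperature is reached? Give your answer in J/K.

ΔS_total = 3.77 J/K

Energy balance: T_f = (m₁c₁T₁ + m₂c₂T₂)/(m₁c₁ + m₂c₂) = 411.62 K.
ΔS₁ = m₁c₁ ln(T_f/T₁) = 77.938 × ln(411.62/541) = -21.3 J/K.
ΔS₂ = m₂c₂ ln(T_f/T₂) = 541.66 × ln(411.62/393) = 25.07 J/K.
ΔS_total = -21.3 + 25.07 = 3.77 J/K.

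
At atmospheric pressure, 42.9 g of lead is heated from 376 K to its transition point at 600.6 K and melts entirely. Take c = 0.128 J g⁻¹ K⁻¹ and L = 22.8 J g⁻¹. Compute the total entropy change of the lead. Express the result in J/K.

ΔS = 4.2 J/K

Warming step: ΔS₁ = m c ln(T_tr/T_i) = 42.9 × 0.128 × ln(600.6/376) = 2.572 J/K.
Phase change: ΔS₂ = +mL/T_tr = 42.9 × 22.8 / 600.6 = 1.629 J/K.
ΔS_total = (2.572) + (1.629) = 4.2 J/K.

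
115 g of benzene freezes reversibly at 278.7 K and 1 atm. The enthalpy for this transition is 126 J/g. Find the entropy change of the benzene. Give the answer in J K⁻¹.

Heat released by the substance: Q = −mL = −115 × 126 = −14490 J.
At constant T, ΔS = Q_rev/T = −14490 / 278.7 = -52 J/K.

ΔS = -52 J/K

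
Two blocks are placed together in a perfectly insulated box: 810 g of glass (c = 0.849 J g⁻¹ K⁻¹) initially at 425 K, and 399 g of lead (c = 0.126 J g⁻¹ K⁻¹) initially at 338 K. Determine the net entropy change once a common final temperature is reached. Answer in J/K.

Energy balance: T_f = (m₁c₁T₁ + m₂c₂T₂)/(m₁c₁ + m₂c₂) = 419.07 K.
ΔS₁ = m₁c₁ ln(T_f/T₁) = 687.69 × ln(419.07/425) = -9.658 J/K.
ΔS₂ = m₂c₂ ln(T_f/T₂) = 50.274 × ln(419.07/338) = 10.81 J/K.
ΔS_total = -9.658 + 10.81 = 1.15 J/K.

ΔS_total = 1.15 J/K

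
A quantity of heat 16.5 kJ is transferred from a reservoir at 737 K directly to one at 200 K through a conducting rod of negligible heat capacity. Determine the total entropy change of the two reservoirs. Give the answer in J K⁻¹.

ΔS_total = 60.1 J/K

ΔS_hot = −Q/T_H = −16500/737 = -22.39 J/K and ΔS_cold = +Q/T_C = 16500/200 = 82.5 J/K.
ΔS_total = -22.39 + 82.5 = 60.1 J/K, positive as the second law requires.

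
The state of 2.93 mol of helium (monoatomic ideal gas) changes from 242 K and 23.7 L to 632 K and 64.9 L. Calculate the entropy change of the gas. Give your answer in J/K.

Entropy is a state function: ΔS = nC_V ln(T₂/T₁) + nR ln(V₂/V₁), with C_V = 3R/2 = 12.47 J mol⁻¹ K⁻¹ for a monoatomic ideal gas.
ΔS = 2.93 × [12.47 × ln(632/242) + 8.314 × ln(64.9/23.7)] = 59.6 J/K.

ΔS = 59.6 J/K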